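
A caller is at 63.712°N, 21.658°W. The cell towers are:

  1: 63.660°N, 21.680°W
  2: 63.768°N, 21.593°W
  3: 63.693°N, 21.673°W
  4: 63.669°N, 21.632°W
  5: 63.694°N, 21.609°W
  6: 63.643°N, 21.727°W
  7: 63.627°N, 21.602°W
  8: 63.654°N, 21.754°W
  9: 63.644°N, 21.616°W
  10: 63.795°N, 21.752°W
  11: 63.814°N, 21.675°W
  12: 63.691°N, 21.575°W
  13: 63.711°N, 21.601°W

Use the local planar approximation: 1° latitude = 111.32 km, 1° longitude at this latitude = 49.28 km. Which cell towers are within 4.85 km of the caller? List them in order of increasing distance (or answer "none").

Distances from 63.712°N, 21.658°W:
1: √((-0.052·111.32)² + (-0.022·49.28)²) = √(33.50835 + 1.17540) = 5.889 km
2: √((0.056·111.32)² + (0.065·49.28)²) = √(38.86176 + 10.26049) = 7.009 km
3: √((-0.019·111.32)² + (-0.015·49.28)²) = √(4.47356 + 0.54642) = 2.241 km
4: √((-0.043·111.32)² + (0.026·49.28)²) = √(22.91307 + 1.64168) = 4.955 km
5: √((-0.018·111.32)² + (0.049·49.28)²) = √(4.01505 + 5.83087) = 3.138 km
6: √((-0.069·111.32)² + (-0.069·49.28)²) = √(58.99899 + 11.56218) = 8.400 km
7: √((-0.085·111.32)² + (0.056·49.28)²) = √(89.53323 + 7.61583) = 9.856 km
8: √((-0.058·111.32)² + (-0.096·49.28)²) = √(41.68717 + 22.38123) = 8.004 km
9: √((-0.068·111.32)² + (0.042·49.28)²) = √(57.30127 + 4.28391) = 7.848 km
10: √((0.083·111.32)² + (-0.094·49.28)²) = √(85.36947 + 21.45839) = 10.336 km
11: √((0.102·111.32)² + (-0.017·49.28)²) = √(128.92785 + 0.70184) = 11.386 km
12: √((-0.021·111.32)² + (0.083·49.28)²) = √(5.46493 + 16.73006) = 4.711 km
13: √((-0.001·111.32)² + (0.057·49.28)²) = √(0.01239 + 7.89026) = 2.811 km
Threshold 4.85 km: 3 (2.241 km), 13 (2.811 km), 5 (3.138 km), 12 (4.711 km) are within range.

3, 13, 5, 12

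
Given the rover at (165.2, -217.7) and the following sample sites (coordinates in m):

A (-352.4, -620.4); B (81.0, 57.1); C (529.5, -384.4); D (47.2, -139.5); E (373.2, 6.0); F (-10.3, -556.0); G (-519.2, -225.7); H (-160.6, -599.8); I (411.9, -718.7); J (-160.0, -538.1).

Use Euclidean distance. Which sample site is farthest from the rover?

Distances from (165.2, -217.7):
A: 655.8 m
B: 287.4 m
C: 400.6 m
D: 141.6 m
E: 305.5 m
F: 381.1 m
G: 684.4 m
H: 502.1 m
I: 558.4 m
J: 456.5 m
Maximum: G at 684.4 m.

G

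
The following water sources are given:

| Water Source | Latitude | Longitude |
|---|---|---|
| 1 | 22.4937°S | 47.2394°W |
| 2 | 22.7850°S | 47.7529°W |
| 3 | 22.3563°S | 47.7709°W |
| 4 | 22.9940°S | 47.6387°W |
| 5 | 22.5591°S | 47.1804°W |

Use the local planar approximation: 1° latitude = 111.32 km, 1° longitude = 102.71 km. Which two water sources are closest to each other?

1 and 5

Pairwise distances:
1–2: 61.9130 km
1–3: 56.6926 km
1–4: 69.1646 km
1–5: 9.4724 km
2–3: 47.7587 km
2–4: 26.0554 km
2–5: 63.9531 km
3–4: 72.2757 km
3–5: 64.7157 km
4–5: 67.5248 km
Closest pair: 1–5 at 9.4724 km.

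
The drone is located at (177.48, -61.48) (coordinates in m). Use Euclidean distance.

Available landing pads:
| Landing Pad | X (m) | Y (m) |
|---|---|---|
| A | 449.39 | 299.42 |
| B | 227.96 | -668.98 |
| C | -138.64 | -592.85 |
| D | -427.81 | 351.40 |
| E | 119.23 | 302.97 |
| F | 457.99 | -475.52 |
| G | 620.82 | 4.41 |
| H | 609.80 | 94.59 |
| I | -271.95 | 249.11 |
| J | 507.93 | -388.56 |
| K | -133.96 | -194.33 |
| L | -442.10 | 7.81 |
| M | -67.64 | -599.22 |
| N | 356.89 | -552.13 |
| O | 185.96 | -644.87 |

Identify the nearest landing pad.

Distances from (177.48, -61.48):
A: 451.87 m
B: 609.59 m
C: 618.29 m
D: 732.70 m
E: 369.08 m
F: 500.11 m
G: 448.21 m
H: 459.63 m
I: 546.31 m
J: 464.95 m
K: 338.59 m
L: 623.44 m
M: 590.97 m
N: 522.42 m
O: 583.45 m
Minimum: K at 338.59 m.

K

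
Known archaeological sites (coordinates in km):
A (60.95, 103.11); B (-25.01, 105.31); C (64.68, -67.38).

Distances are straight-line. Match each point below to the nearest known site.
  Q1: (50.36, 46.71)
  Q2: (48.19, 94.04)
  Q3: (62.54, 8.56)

Q1 at (50.36, 46.71):
  A: 57.39 km
  B: 95.47 km
  C: 114.99 km
  → nearest: A (57.39 km)
Q2 at (48.19, 94.04):
  A: 15.66 km
  B: 74.06 km
  C: 162.26 km
  → nearest: A (15.66 km)
Q3 at (62.54, 8.56):
  A: 94.56 km
  B: 130.48 km
  C: 75.97 km
  → nearest: C (75.97 km)

Q1→A; Q2→A; Q3→C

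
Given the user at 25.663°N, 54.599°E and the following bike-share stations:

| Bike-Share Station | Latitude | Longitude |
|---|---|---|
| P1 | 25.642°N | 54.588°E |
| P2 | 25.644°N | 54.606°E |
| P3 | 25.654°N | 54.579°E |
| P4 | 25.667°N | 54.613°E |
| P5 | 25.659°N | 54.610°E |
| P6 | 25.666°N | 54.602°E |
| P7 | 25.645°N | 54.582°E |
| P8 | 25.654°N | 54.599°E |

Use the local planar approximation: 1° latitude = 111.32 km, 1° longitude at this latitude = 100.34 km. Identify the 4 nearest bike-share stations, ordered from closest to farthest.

P6, P8, P5, P4

Distances from 25.663°N, 54.599°E:
P1: 2.585 km
P2: 2.229 km
P3: 2.243 km
P4: 1.474 km
P5: 1.190 km
P6: 0.450 km
P7: 2.631 km
P8: 1.002 km
Sorted: P6 (0.450 km) < P8 (1.002 km) < P5 (1.190 km) < P4 (1.474 km) < P2 (2.229 km) < P3 (2.243 km) < …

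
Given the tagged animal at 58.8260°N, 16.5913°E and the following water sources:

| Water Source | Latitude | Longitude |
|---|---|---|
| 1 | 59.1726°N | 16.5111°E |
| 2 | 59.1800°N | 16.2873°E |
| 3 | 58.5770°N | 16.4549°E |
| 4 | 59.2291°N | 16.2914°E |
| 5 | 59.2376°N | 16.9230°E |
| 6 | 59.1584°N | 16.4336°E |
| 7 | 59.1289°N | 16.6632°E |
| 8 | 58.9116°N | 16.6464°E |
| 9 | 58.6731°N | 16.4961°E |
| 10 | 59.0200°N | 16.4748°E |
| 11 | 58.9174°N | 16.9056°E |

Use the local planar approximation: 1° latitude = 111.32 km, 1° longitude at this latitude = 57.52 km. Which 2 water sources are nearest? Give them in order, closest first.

Distances from 58.8260°N, 16.5913°E:
1: √((0.3466·111.32)² + (-0.0802·57.52)²) = √(1488.687398 + 21.280729) = 38.8583 km
2: √((0.3540·111.32)² + (-0.3040·57.52)²) = √(1552.933717 + 305.762994) = 43.1126 km
3: √((-0.2490·111.32)² + (-0.1364·57.52)²) = √(768.325221 + 61.555448) = 28.8076 km
4: √((0.4031·111.32)² + (-0.2999·57.52)²) = √(2013.594386 + 297.571056) = 48.0746 km
5: √((0.4116·111.32)² + (0.3317·57.52)²) = √(2099.409352 + 364.022894) = 49.6330 km
6: √((0.3324·111.32)² + (-0.1577·57.52)²) = √(1369.204840 + 82.281299) = 38.0984 km
7: √((0.3029·111.32)² + (0.0719·57.52)²) = √(1136.959362 + 17.103915) = 33.9715 km
8: √((0.0856·111.32)² + (0.0551·57.52)²) = √(90.801689 + 10.044792) = 10.0422 km
9: √((-0.1529·111.32)² + (-0.0952·57.52)²) = √(289.708586 + 29.985525) = 17.8800 km
10: √((0.1940·111.32)² + (-0.1165·57.52)²) = √(466.390671 + 44.904473) = 22.6118 km
11: √((0.0914·111.32)² + (0.3143·57.52)²) = √(103.523462 + 326.833464) = 20.7450 km
Sorted: 8 (10.0422 km) < 9 (17.8800 km) < 11 (20.7450 km) < 10 (22.6118 km) < …

8, 9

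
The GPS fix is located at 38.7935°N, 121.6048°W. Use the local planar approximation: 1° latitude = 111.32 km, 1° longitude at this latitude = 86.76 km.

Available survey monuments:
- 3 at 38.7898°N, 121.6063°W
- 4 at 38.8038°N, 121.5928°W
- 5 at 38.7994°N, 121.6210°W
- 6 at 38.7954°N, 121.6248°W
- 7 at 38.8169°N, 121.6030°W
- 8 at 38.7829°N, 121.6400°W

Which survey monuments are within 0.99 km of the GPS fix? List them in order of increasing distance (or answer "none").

3

Distances from 38.7935°N, 121.6048°W:
3: √((-0.0037·111.32)² + (-0.0015·86.76)²) = √(0.169648 + 0.016936) = 0.4320 km
4: √((0.0103·111.32)² + (0.0120·86.76)²) = √(1.314682 + 1.083931) = 1.5487 km
5: √((0.0059·111.32)² + (-0.0162·86.76)²) = √(0.431370 + 1.975464) = 1.5514 km
6: √((0.0019·111.32)² + (-0.0200·86.76)²) = √(0.044736 + 3.010919) = 1.7480 km
7: √((0.0234·111.32)² + (0.0018·86.76)²) = √(6.785441 + 0.024388) = 2.6096 km
8: √((-0.0106·111.32)² + (-0.0352·86.76)²) = √(1.392381 + 9.326623) = 3.2740 km
Threshold 0.99 km: 3 (0.4320 km) is within range.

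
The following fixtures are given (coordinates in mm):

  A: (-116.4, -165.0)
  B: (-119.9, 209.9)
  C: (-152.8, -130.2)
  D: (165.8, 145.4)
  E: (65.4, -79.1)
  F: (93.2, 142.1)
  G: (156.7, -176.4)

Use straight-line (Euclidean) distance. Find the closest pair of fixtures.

A and C

Pairwise distances:
A–B: √((-3.5)² + (374.9)²) = √(12.250 + 140550.010) = 374.9 mm
A–C: √((-36.4)² + (34.8)²) = √(1324.960 + 1211.040) = 50.4 mm
A–D: √((282.2)² + (310.4)²) = √(79636.840 + 96348.160) = 419.5 mm
A–E: √((181.8)² + (85.9)²) = √(33051.240 + 7378.810) = 201.1 mm
A–F: √((209.6)² + (307.1)²) = √(43932.160 + 94310.410) = 371.8 mm
A–G: √((273.1)² + (-11.4)²) = √(74583.610 + 129.960) = 273.3 mm
B–C: √((-32.9)² + (-340.1)²) = √(1082.410 + 115668.010) = 341.7 mm
B–D: √((285.7)² + (-64.5)²) = √(81624.490 + 4160.250) = 292.9 mm
B–E: √((185.3)² + (-289.0)²) = √(34336.090 + 83521.000) = 343.3 mm
B–F: √((213.1)² + (-67.8)²) = √(45411.610 + 4596.840) = 223.6 mm
B–G: √((276.6)² + (-386.3)²) = √(76507.560 + 149227.690) = 475.1 mm
C–D: √((318.6)² + (275.6)²) = √(101505.960 + 75955.360) = 421.3 mm
C–E: √((218.2)² + (51.1)²) = √(47611.240 + 2611.210) = 224.1 mm
C–F: √((246.0)² + (272.3)²) = √(60516.000 + 74147.290) = 367.0 mm
C–G: √((309.5)² + (-46.2)²) = √(95790.250 + 2134.440) = 312.9 mm
D–E: √((-100.4)² + (-224.5)²) = √(10080.160 + 50400.250) = 245.9 mm
D–F: √((-72.6)² + (-3.3)²) = √(5270.760 + 10.890) = 72.7 mm
D–G: √((-9.1)² + (-321.8)²) = √(82.810 + 103555.240) = 321.9 mm
E–F: √((27.8)² + (221.2)²) = √(772.840 + 48929.440) = 222.9 mm
E–G: √((91.3)² + (-97.3)²) = √(8335.690 + 9467.290) = 133.4 mm
F–G: √((63.5)² + (-318.5)²) = √(4032.250 + 101442.250) = 324.8 mm
Closest pair: A–C at 50.4 mm.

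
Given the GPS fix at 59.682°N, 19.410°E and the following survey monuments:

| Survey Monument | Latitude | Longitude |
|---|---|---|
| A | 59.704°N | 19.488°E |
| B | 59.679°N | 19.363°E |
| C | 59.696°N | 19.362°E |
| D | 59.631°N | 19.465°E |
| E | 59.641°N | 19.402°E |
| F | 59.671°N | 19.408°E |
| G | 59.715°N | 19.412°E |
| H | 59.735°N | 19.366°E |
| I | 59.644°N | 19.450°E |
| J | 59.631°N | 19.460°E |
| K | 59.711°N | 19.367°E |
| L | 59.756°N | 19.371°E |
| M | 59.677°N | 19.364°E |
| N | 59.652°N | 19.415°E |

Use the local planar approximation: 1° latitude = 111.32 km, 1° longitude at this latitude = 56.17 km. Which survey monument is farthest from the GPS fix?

Distances from 59.682°N, 19.410°E:
A: √((0.022·111.32)² + (0.078·56.17)²) = √(5.99780 + 19.19544) = 5.019 km
B: √((-0.003·111.32)² + (-0.047·56.17)²) = √(0.11153 + 6.96955) = 2.661 km
C: √((0.014·111.32)² + (-0.048·56.17)²) = √(2.42886 + 7.26928) = 3.114 km
D: √((-0.051·111.32)² + (0.055·56.17)²) = √(32.23196 + 9.54408) = 6.463 km
E: √((-0.041·111.32)² + (-0.008·56.17)²) = √(20.83119 + 0.20192) = 4.586 km
F: √((-0.011·111.32)² + (-0.002·56.17)²) = √(1.49945 + 0.01262) = 1.230 km
G: √((0.033·111.32)² + (0.002·56.17)²) = √(13.49504 + 0.01262) = 3.675 km
H: √((0.053·111.32)² + (-0.044·56.17)²) = √(34.80953 + 6.10821) = 6.397 km
I: √((-0.038·111.32)² + (0.040·56.17)²) = √(17.89425 + 5.04811) = 4.790 km
J: √((-0.051·111.32)² + (0.050·56.17)²) = √(32.23196 + 7.88767) = 6.334 km
K: √((0.029·111.32)² + (-0.043·56.17)²) = √(10.42179 + 5.83372) = 4.032 km
L: √((0.074·111.32)² + (-0.039·56.17)²) = √(67.85937 + 4.79886) = 8.524 km
M: √((-0.005·111.32)² + (-0.046·56.17)²) = √(0.30980 + 6.67613) = 2.643 km
N: √((-0.030·111.32)² + (0.005·56.17)²) = √(11.15293 + 0.07888) = 3.351 km
Maximum: L at 8.524 km.

L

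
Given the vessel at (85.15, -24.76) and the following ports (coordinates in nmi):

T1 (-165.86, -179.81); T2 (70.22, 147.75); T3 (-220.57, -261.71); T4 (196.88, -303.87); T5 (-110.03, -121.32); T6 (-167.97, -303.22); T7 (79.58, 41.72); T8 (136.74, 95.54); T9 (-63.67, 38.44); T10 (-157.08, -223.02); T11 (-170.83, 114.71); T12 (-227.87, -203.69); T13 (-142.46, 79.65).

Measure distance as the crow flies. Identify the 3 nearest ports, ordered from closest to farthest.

T7, T8, T9

Distances from (85.15, -24.76):
T1: 295.04 nmi
T2: 173.15 nmi
T3: 386.79 nmi
T4: 300.64 nmi
T5: 217.76 nmi
T6: 376.31 nmi
T7: 66.71 nmi
T8: 130.90 nmi
T9: 161.68 nmi
T10: 313.02 nmi
T11: 291.51 nmi
T12: 360.55 nmi
T13: 250.42 nmi
Sorted: T7 (66.71 nmi) < T8 (130.90 nmi) < T9 (161.68 nmi) < T2 (173.15 nmi) < T5 (217.76 nmi) < …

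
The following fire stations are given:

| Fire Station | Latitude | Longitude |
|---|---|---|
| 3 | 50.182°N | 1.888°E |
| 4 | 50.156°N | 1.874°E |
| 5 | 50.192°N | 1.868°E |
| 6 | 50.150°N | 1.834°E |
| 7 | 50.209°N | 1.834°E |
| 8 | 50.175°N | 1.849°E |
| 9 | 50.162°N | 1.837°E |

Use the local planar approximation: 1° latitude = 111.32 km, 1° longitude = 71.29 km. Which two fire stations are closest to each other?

6 and 9

Pairwise distances:
3–4: 3.062 km
3–5: 1.809 km
3–6: 5.245 km
3–7: 4.884 km
3–8: 2.887 km
3–9: 4.263 km
4–5: 4.030 km
4–6: 2.929 km
4–7: 6.553 km
4–8: 2.766 km
4–9: 2.721 km
5–6: 5.266 km
5–7: 3.075 km
5–8: 2.327 km
5–9: 4.005 km
6–7: 6.568 km
6–8: 2.981 km
6–9: 1.353 km
7–8: 3.933 km
7–9: 5.236 km
8–9: 1.681 km
Closest pair: 6–9 at 1.353 km.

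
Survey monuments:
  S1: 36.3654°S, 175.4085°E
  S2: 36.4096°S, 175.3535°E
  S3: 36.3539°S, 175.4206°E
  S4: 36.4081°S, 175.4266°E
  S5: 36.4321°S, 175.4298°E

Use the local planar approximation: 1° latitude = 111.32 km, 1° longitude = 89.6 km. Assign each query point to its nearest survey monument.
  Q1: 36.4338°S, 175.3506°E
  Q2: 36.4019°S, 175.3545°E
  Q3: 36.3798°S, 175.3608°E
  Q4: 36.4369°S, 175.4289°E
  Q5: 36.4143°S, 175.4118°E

Q1 at 36.4338°S, 175.3506°E:
  S1: √((0.0684·111.32)² + (0.0579·89.6)²) = √(57.977382 + 26.913684) = 9.2136 km
  S2: √((0.0242·111.32)² + (0.0029·89.6)²) = √(7.257334 + 0.067517) = 2.7064 km
  S3: √((0.0799·111.32)² + (0.0700·89.6)²) = √(79.111561 + 39.337984) = 10.8835 km
  S4: √((0.0257·111.32)² + (0.0760·89.6)²) = √(8.184886 + 46.370652) = 7.3862 km
  S5: √((0.0017·111.32)² + (0.0792·89.6)²) = √(0.035813 + 50.357758) = 7.0988 km
  → nearest: S2 (2.7064 km)
Q2 at 36.4019°S, 175.3545°E:
  S1: √((0.0365·111.32)² + (0.0540·89.6)²) = √(16.509432 + 23.410115) = 6.3182 km
  S2: √((-0.0077·111.32)² + (-0.0010·89.6)²) = √(0.734730 + 0.008028) = 0.8618 km
  S3: √((0.0480·111.32)² + (0.0661·89.6)²) = √(28.551496 + 35.076717) = 7.9767 km
  S4: √((-0.0062·111.32)² + (0.0721·89.6)²) = √(0.476354 + 41.733667) = 6.4969 km
  S5: √((-0.0302·111.32)² + (0.0753·89.6)²) = √(11.302130 + 45.520390) = 7.5381 km
  → nearest: S2 (0.8618 km)
Q3 at 36.3798°S, 175.3608°E:
  S1: √((0.0144·111.32)² + (0.0477·89.6)²) = √(2.569635 + 18.266392) = 4.5646 km
  S2: √((-0.0298·111.32)² + (-0.0073·89.6)²) = √(11.004718 + 0.427821) = 3.3812 km
  S3: √((0.0259·111.32)² + (0.0598·89.6)²) = √(8.312773 + 28.709021) = 6.0846 km
  S4: √((-0.0283·111.32)² + (0.0658·89.6)²) = √(9.924743 + 34.759043) = 6.6846 km
  S5: √((-0.0523·111.32)² + (0.0690·89.6)²) = √(33.896103 + 38.222070) = 8.4922 km
  → nearest: S2 (3.3812 km)
Q4 at 36.4369°S, 175.4289°E:
  S1: √((0.0715·111.32)² + (-0.0204·89.6)²) = √(63.351730 + 3.340999) = 8.1666 km
  S2: √((0.0273·111.32)² + (-0.0754·89.6)²) = √(9.235740 + 45.641374) = 7.4079 km
  S3: √((0.0830·111.32)² + (-0.0083·89.6)²) = √(85.369469 + 0.553060) = 9.2694 km
  S4: √((0.0288·111.32)² + (-0.0023·89.6)²) = √(10.278539 + 0.042469) = 3.2126 km
  S5: √((0.0048·111.32)² + (0.0009·89.6)²) = √(0.285515 + 0.006503) = 0.5404 km
  → nearest: S5 (0.5404 km)
Q5 at 36.4143°S, 175.4118°E:
  S1: √((0.0489·111.32)² + (-0.0033·89.6)²) = √(29.632215 + 0.087427) = 5.4516 km
  S2: √((0.0047·111.32)² + (-0.0583·89.6)²) = √(0.273742 + 27.286833) = 5.2498 km
  S3: √((0.0604·111.32)² + (0.0088·89.6)²) = √(45.208518 + 0.621701) = 6.7698 km
  S4: √((0.0062·111.32)² + (0.0148·89.6)²) = √(0.476354 + 1.758488) = 1.4949 km
  S5: √((-0.0178·111.32)² + (0.0180·89.6)²) = √(3.926326 + 2.601124) = 2.5549 km
  → nearest: S4 (1.4949 km)

Q1→S2; Q2→S2; Q3→S2; Q4→S5; Q5→S4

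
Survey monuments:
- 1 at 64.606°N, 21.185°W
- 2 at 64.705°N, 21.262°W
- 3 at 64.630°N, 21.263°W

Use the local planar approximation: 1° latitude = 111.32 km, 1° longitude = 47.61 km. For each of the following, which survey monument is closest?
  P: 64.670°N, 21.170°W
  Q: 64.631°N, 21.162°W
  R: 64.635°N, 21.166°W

P→2; Q→1; R→1

P at 64.670°N, 21.170°W:
  1: 7.160 km
  2: 5.862 km
  3: 6.280 km
  → nearest: 2 (5.862 km)
Q at 64.631°N, 21.162°W:
  1: 2.991 km
  2: 9.515 km
  3: 4.810 km
  → nearest: 1 (2.991 km)
R at 64.635°N, 21.166°W:
  1: 3.353 km
  2: 9.034 km
  3: 4.652 km
  → nearest: 1 (3.353 km)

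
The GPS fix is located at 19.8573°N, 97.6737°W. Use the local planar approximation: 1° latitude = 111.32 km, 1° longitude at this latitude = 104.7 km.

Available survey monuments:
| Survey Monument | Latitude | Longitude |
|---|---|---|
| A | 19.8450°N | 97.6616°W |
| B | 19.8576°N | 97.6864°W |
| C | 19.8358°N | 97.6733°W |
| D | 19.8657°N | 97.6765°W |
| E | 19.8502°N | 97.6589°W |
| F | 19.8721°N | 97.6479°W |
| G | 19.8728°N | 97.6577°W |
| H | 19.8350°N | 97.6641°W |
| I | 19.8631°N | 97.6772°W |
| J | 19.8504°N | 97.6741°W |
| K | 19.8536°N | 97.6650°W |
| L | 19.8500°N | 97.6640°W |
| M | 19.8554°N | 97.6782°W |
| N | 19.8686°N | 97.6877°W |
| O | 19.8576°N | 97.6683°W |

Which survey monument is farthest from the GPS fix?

F

Distances from 19.8573°N, 97.6737°W:
A: 1.8654 km
B: 1.3301 km
C: 2.3937 km
D: 0.9800 km
E: 1.7395 km
F: 3.1640 km
G: 2.4049 km
H: 2.6782 km
I: 0.7424 km
J: 0.7692 km
K: 0.9997 km
L: 1.3007 km
M: 0.5164 km
N: 1.9316 km
O: 0.5664 km
Maximum: F at 3.1640 km.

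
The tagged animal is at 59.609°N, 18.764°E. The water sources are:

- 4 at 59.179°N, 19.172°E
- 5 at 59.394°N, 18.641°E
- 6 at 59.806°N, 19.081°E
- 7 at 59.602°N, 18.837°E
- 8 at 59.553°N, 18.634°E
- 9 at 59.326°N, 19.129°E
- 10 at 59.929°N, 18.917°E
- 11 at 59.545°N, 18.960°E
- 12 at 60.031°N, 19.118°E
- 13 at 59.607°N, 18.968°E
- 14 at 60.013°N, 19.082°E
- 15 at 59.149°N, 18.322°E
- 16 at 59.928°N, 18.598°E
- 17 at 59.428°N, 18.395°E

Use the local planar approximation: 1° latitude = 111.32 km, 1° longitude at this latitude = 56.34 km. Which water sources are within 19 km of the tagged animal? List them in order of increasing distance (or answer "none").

Distances from 59.609°N, 18.764°E:
4: √((-0.430·111.32)² + (0.408·56.34)²) = √(2291.30713 + 528.38930) = 53.101 km
5: √((-0.215·111.32)² + (-0.123·56.34)²) = √(572.82678 + 48.02241) = 24.917 km
6: √((0.197·111.32)² + (0.317·56.34)²) = √(480.92665 + 318.97174) = 28.282 km
7: √((-0.007·111.32)² + (0.073·56.34)²) = √(0.60721 + 16.91529) = 4.186 km
8: √((-0.056·111.32)² + (-0.130·56.34)²) = √(38.86176 + 53.64391) = 9.618 km
9: √((-0.283·111.32)² + (0.365·56.34)²) = √(992.47429 + 422.88221) = 37.621 km
10: √((0.320·111.32)² + (0.153·56.34)²) = √(1268.95538 + 74.30474) = 36.651 km
11: √((-0.064·111.32)² + (0.196·56.34)²) = √(50.75822 + 121.93990) = 13.141 km
12: √((0.422·111.32)² + (0.354·56.34)²) = √(2206.84229 + 397.77750) = 51.035 km
13: √((-0.002·111.32)² + (0.204·56.34)²) = √(0.04957 + 132.09732) = 11.496 km
14: √((0.404·111.32)² + (0.318·56.34)²) = √(2022.59591 + 320.98736) = 48.411 km
15: √((-0.460·111.32)² + (-0.442·56.34)²) = √(2622.17733 + 620.12355) = 56.941 km
16: √((0.319·111.32)² + (-0.166·56.34)²) = √(1261.03680 + 87.46813) = 36.722 km
17: √((-0.181·111.32)² + (-0.369·56.34)²) = √(405.97898 + 432.20165) = 28.951 km
Threshold 19 km: 7 (4.186 km), 8 (9.618 km), 13 (11.496 km), 11 (13.141 km) are within range.

7, 8, 13, 11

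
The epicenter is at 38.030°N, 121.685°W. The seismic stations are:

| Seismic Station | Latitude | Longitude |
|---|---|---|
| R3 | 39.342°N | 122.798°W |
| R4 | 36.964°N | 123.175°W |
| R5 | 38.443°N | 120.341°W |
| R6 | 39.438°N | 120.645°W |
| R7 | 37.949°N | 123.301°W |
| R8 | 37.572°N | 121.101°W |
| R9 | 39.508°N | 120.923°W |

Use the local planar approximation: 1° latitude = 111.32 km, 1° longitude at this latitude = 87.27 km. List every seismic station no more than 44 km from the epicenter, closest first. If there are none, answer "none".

none

Distances from 38.030°N, 121.685°W:
R3: √((1.312·111.32)² + (-1.113·87.27)²) = √(21331.13997 + 9434.53023) = 175.401 km
R4: √((-1.066·111.32)² + (-1.490·87.27)²) = √(14081.88537 + 16908.39904) = 176.041 km
R5: √((0.413·111.32)² + (1.344·87.27)²) = √(2113.71534 + 13757.15053) = 125.980 km
R6: √((1.408·111.32)² + (1.040·87.27)²) = √(24566.97619 + 8237.52282) = 181.120 km
R7: √((-0.081·111.32)² + (-1.616·87.27)²) = √(81.30485 + 19888.98704) = 141.316 km
R8: √((-0.458·111.32)² + (0.584·87.27)²) = √(2599.42536 + 2597.50054) = 72.090 km
R9: √((1.478·111.32)² + (0.762·87.27)²) = √(27070.43680 + 4422.21542) = 177.462 km
Threshold 44 km: none within range.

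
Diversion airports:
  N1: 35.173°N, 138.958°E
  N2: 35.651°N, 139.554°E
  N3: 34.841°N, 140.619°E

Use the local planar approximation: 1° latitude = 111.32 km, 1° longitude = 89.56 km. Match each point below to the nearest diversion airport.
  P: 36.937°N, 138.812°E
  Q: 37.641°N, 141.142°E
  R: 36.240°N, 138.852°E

P→N2; Q→N2; R→N2

P at 36.937°N, 138.812°E:
  N1: 196.803 km
  N2: 157.829 km
  N3: 283.958 km
  → nearest: N2 (157.829 km)
Q at 37.641°N, 141.142°E:
  N1: 337.253 km
  N2: 263.251 km
  N3: 315.196 km
  → nearest: N2 (263.251 km)
R at 36.240°N, 138.852°E:
  N1: 119.157 km
  N2: 90.840 km
  N3: 222.031 km
  → nearest: N2 (90.840 km)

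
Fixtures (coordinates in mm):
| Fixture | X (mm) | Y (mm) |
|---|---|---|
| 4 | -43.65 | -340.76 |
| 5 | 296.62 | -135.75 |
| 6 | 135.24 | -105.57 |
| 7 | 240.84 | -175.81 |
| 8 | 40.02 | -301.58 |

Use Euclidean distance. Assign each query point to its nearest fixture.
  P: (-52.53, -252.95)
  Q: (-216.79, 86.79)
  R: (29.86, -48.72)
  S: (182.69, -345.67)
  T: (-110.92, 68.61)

P at (-52.53, -252.95):
  4: 88.26 mm
  5: 368.30 mm
  6: 238.70 mm
  7: 303.34 mm
  8: 104.55 mm
  → nearest: 4 (88.26 mm)
Q at (-216.79, 86.79):
  4: 461.28 mm
  5: 559.57 mm
  6: 401.16 mm
  7: 527.62 mm
  8: 465.60 mm
  → nearest: 6 (401.16 mm)
R at (29.86, -48.72):
  4: 301.15 mm
  5: 280.60 mm
  6: 119.74 mm
  7: 246.30 mm
  8: 253.06 mm
  → nearest: 6 (119.74 mm)
S at (182.69, -345.67):
  4: 226.39 mm
  5: 238.84 mm
  6: 244.74 mm
  7: 179.54 mm
  8: 149.33 mm
  → nearest: 8 (149.33 mm)
T at (-110.92, 68.61):
  4: 414.86 mm
  5: 455.91 mm
  6: 301.55 mm
  7: 428.34 mm
  8: 399.78 mm
  → nearest: 6 (301.55 mm)

P→4; Q→6; R→6; S→8; T→6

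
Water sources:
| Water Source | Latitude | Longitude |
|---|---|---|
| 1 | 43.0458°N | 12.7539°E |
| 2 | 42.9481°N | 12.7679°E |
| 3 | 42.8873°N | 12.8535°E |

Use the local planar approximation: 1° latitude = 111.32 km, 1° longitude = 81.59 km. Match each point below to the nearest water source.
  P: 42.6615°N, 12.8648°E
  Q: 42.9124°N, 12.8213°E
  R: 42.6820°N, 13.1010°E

P→3; Q→3; R→3

P at 42.6615°N, 12.8648°E:
  1: 43.7267 km
  2: 32.8693 km
  3: 25.1530 km
  → nearest: 3 (25.1530 km)
Q at 42.9124°N, 12.8213°E:
  1: 15.8356 km
  2: 5.8971 km
  3: 3.8353 km
  → nearest: 3 (3.8353 km)
R at 42.6820°N, 13.1010°E:
  1: 49.4178 km
  2: 40.2008 km
  3: 30.4973 km
  → nearest: 3 (30.4973 km)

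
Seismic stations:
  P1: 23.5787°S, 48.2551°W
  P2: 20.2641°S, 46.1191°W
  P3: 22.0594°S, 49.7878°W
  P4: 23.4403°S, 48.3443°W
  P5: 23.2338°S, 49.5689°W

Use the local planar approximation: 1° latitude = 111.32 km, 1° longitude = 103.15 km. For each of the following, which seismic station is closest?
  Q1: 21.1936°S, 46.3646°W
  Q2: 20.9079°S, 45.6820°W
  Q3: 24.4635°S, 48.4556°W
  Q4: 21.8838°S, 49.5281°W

Q1→P2; Q2→P2; Q3→P1; Q4→P3

Q1 at 21.1936°S, 46.3646°W:
  P1: √((-2.3851·111.32)² + (-1.8905·103.15)²) = √(70495.205379 + 38026.979276) = 329.4271 km
  P2: √((0.9295·111.32)² + (0.2455·103.15)²) = √(10706.442367 + 641.270789) = 106.5256 km
  P3: √((-0.8658·111.32)² + (-3.4232·103.15)²) = √(9289.269403 + 124681.785105) = 366.0206 km
  P4: √((-2.2467·111.32)² + (-1.9797·103.15)²) = √(62551.332536 + 41700.112899) = 322.8799 km
  P5: √((-2.0402·111.32)² + (-3.2043·103.15)²) = √(51581.252296 + 109245.813799) = 401.0325 km
  → nearest: P2 (106.5256 km)
Q2 at 20.9079°S, 45.6820°W:
  P1: √((-2.6708·111.32)² + (-2.5731·103.15)²) = √(88395.291119 + 70445.262895) = 398.5481 km
  P2: √((0.6438·111.32)² + (-0.4371·103.15)²) = √(5136.275850 + 2032.825396) = 84.6705 km
  P3: √((-1.1515·111.32)² + (-4.1058·103.15)²) = √(16431.389098 + 179363.489866) = 442.4872 km
  P4: √((-2.5324·111.32)² + (-2.6623·103.15)²) = √(79471.425844 + 75414.082018) = 393.5550 km
  P5: √((-2.3259·111.32)² + (-3.8869·103.15)²) = √(67039.145915 + 160747.859861) = 477.2704 km
  → nearest: P2 (84.6705 km)
Q3 at 24.4635°S, 48.4556°W:
  P1: √((0.8848·111.32)² + (0.2005·103.15)²) = √(9701.449409 + 427.727544) = 100.6438 km
  P2: √((4.1994·111.32)² + (2.3365·103.15)²) = √(218534.939999 + 58085.808050) = 525.9475 km
  P3: √((2.4041·111.32)² + (-1.3322·103.15)²) = √(71622.825898 + 18883.275234) = 300.8423 km
  P4: √((1.0232·111.32)² + (0.1113·103.15)²) = √(12973.807754 + 131.804062) = 114.4797 km
  P5: √((1.2297·111.32)² + (-1.1133·103.15)²) = √(18738.927951 + 13187.512453) = 178.6797 km
  → nearest: P1 (100.6438 km)
Q4 at 21.8838°S, 49.5281°W:
  P1: √((-1.6949·111.32)² + (1.2730·103.15)²) = √(35598.734106 + 17242.302969) = 229.8718 km
  P2: √((1.6197·111.32)² + (3.4090·103.15)²) = √(32509.894467 + 123649.529191) = 395.1701 km
  P3: √((-0.1756·111.32)² + (-0.2597·103.15)²) = √(382.116172 + 717.599891) = 33.1620 km
  P4: √((-1.5565·111.32)² + (1.1838·103.15)²) = √(30022.347353 + 14910.600554) = 211.9739 km
  P5: √((-1.3500·111.32)² + (-0.0408·103.15)²) = √(22584.679524 + 17.711641) = 150.3409 km
  → nearest: P3 (33.1620 km)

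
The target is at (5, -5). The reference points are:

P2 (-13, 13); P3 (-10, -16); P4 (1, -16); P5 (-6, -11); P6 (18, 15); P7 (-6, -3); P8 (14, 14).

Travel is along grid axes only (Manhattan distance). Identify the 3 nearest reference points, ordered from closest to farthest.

Distances from (5, -5):
P2: |-18| + |18| = 18 + 18 = 36
P3: |-15| + |-11| = 15 + 11 = 26
P4: |-4| + |-11| = 4 + 11 = 15
P5: |-11| + |-6| = 11 + 6 = 17
P6: |13| + |20| = 13 + 20 = 33
P7: |-11| + |2| = 11 + 2 = 13
P8: |9| + |19| = 9 + 19 = 28
Sorted: P7 (13) < P4 (15) < P5 (17) < P3 (26) < P8 (28) < …

P7, P4, P5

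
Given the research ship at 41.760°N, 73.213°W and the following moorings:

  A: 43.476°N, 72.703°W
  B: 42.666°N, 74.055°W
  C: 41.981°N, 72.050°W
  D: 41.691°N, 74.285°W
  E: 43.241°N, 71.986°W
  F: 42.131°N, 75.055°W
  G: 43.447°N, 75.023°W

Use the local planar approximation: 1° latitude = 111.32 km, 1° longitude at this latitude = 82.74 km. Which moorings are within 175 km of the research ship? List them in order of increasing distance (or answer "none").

Distances from 41.760°N, 73.213°W:
A: √((1.716·111.32)² + (0.510·82.74)²) = √(36490.59647 + 1780.62057) = 195.630 km
B: √((0.906·111.32)² + (-0.842·82.74)²) = √(10171.91660 + 4853.50204) = 122.578 km
C: √((0.221·111.32)² + (1.163·82.74)²) = √(605.24463 + 9259.56240) = 99.322 km
D: √((-0.069·111.32)² + (-1.072·82.74)²) = √(58.99899 + 7867.20748) = 89.029 km
E: √((1.481·111.32)² + (1.227·82.74)²) = √(27180.44185 + 10306.71242) = 193.616 km
F: √((0.371·111.32)² + (-1.842·82.74)²) = √(1705.66687 + 23227.91803) = 157.904 km
G: √((1.687·111.32)² + (-1.810·82.74)²) = √(35267.65311 + 22427.87789) = 240.199 km
Threshold 175 km: D (89.029 km), C (99.322 km), B (122.578 km), F (157.904 km) are within range.

D, C, B, F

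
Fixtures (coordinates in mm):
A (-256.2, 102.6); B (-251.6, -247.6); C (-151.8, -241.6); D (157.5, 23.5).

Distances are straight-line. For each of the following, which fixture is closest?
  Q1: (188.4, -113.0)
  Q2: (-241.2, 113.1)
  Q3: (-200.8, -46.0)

Q1→D; Q2→A; Q3→A

Q1 at (188.4, -113.0):
  A: √((-444.6)² + (215.6)²) = √(197669.160 + 46483.360) = 494.1 mm
  B: √((-440.0)² + (-134.6)²) = √(193600.000 + 18117.160) = 460.1 mm
  C: √((-340.2)² + (-128.6)²) = √(115736.040 + 16537.960) = 363.7 mm
  D: √((-30.9)² + (136.5)²) = √(954.810 + 18632.250) = 140.0 mm
  → nearest: D (140.0 mm)
Q2 at (-241.2, 113.1):
  A: √((-15.0)² + (-10.5)²) = √(225.000 + 110.250) = 18.3 mm
  B: √((-10.4)² + (-360.7)²) = √(108.160 + 130104.490) = 360.8 mm
  C: √((89.4)² + (-354.7)²) = √(7992.360 + 125812.090) = 365.8 mm
  D: √((398.7)² + (-89.6)²) = √(158961.690 + 8028.160) = 408.6 mm
  → nearest: A (18.3 mm)
Q3 at (-200.8, -46.0):
  A: √((-55.4)² + (148.6)²) = √(3069.160 + 22081.960) = 158.6 mm
  B: √((-50.8)² + (-201.6)²) = √(2580.640 + 40642.560) = 207.9 mm
  C: √((49.0)² + (-195.6)²) = √(2401.000 + 38259.360) = 201.6 mm
  D: √((358.3)² + (69.5)²) = √(128378.890 + 4830.250) = 365.0 mm
  → nearest: A (158.6 mm)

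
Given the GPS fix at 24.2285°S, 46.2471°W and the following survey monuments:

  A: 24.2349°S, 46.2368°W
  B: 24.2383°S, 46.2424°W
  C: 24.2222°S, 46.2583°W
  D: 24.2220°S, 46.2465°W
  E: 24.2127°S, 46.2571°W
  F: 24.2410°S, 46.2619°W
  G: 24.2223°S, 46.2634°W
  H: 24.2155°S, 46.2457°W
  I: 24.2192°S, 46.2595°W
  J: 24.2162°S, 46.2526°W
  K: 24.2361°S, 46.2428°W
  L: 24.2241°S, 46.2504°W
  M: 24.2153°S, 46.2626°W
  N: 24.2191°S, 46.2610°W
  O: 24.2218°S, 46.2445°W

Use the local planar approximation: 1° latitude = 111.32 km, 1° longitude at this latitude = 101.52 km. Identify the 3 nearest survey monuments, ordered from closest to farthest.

Distances from 24.2285°S, 46.2471°W:
A: 1.2653 km
B: 1.1907 km
C: 1.3359 km
D: 0.7261 km
E: 2.0308 km
F: 2.0479 km
G: 1.7929 km
H: 1.4541 km
I: 1.6299 km
J: 1.4787 km
K: 0.9520 km
L: 0.5934 km
M: 2.1530 km
N: 1.7568 km
O: 0.7912 km
Sorted: L (0.5934 km) < D (0.7261 km) < O (0.7912 km) < K (0.9520 km) < B (1.1907 km) < …

L, D, O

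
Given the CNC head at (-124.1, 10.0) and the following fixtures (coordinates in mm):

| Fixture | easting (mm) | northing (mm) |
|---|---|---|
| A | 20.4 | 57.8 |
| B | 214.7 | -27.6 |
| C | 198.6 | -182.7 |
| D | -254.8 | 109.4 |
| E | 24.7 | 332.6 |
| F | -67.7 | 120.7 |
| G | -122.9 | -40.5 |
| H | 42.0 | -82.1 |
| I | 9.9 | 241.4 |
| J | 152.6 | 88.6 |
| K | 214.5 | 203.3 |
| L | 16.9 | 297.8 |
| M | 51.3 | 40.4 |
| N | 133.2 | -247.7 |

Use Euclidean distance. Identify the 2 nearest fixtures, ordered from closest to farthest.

G, F

Distances from (-124.1, 10.0):
A: √((144.5)² + (47.8)²) = √(20880.250 + 2284.840) = 152.2 mm
B: √((338.8)² + (-37.6)²) = √(114785.440 + 1413.760) = 340.9 mm
C: √((322.7)² + (-192.7)²) = √(104135.290 + 37133.290) = 375.9 mm
D: √((-130.7)² + (99.4)²) = √(17082.490 + 9880.360) = 164.2 mm
E: √((148.8)² + (322.6)²) = √(22141.440 + 104070.760) = 355.3 mm
F: √((56.4)² + (110.7)²) = √(3180.960 + 12254.490) = 124.2 mm
G: √((1.2)² + (-50.5)²) = √(1.440 + 2550.250) = 50.5 mm
H: √((166.1)² + (-92.1)²) = √(27589.210 + 8482.410) = 189.9 mm
I: √((134.0)² + (231.4)²) = √(17956.000 + 53545.960) = 267.4 mm
J: √((276.7)² + (78.6)²) = √(76562.890 + 6177.960) = 287.6 mm
K: √((338.6)² + (193.3)²) = √(114649.960 + 37364.890) = 389.9 mm
L: √((141.0)² + (287.8)²) = √(19881.000 + 82828.840) = 320.5 mm
M: √((175.4)² + (30.4)²) = √(30765.160 + 924.160) = 178.0 mm
N: √((257.3)² + (-257.7)²) = √(66203.290 + 66409.290) = 364.2 mm
Sorted: G (50.5 mm) < F (124.2 mm) < A (152.2 mm) < D (164.2 mm) < …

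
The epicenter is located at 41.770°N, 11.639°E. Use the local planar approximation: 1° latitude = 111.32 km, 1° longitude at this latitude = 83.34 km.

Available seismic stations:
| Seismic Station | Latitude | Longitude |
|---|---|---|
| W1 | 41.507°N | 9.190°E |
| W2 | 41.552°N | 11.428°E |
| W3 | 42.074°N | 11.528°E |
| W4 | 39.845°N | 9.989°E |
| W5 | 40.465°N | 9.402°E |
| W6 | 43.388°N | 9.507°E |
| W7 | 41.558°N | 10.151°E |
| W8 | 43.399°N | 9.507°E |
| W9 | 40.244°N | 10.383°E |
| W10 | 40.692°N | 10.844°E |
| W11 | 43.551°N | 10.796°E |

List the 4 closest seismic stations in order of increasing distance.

Distances from 41.770°N, 11.639°E:
W1: 206.189 km
W2: 29.969 km
W3: 35.083 km
W4: 254.617 km
W5: 236.349 km
W6: 253.006 km
W7: 126.236 km
W8: 253.879 km
W9: 199.535 km
W10: 137.078 km
W11: 210.341 km
Sorted: W2 (29.969 km) < W3 (35.083 km) < W7 (126.236 km) < W10 (137.078 km) < W9 (199.535 km) < W1 (206.189 km) < …

W2, W3, W7, W10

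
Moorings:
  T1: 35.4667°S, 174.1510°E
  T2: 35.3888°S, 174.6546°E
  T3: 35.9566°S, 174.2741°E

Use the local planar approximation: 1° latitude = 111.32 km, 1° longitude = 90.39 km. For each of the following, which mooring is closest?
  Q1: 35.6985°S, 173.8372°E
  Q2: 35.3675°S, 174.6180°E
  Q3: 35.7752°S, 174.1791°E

Q1→T1; Q2→T2; Q3→T3

Q1 at 35.6985°S, 173.8372°E:
  T1: 38.3456 km
  T2: 81.5325 km
  T3: 48.8373 km
  → nearest: T1 (38.3456 km)
Q2 at 35.3675°S, 174.6180°E:
  T1: 43.6327 km
  T2: 4.0702 km
  T3: 72.5730 km
  → nearest: T2 (4.0702 km)
Q3 at 35.7752°S, 174.1791°E:
  T1: 34.4360 km
  T2: 60.8073 km
  T3: 21.9434 km
  → nearest: T3 (21.9434 km)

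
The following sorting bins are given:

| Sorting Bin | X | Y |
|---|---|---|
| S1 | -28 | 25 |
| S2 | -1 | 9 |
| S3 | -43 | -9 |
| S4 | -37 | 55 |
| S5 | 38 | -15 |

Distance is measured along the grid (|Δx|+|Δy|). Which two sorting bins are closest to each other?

Pairwise distances:
S1–S2: 43
S1–S3: 49
S1–S4: 39
S1–S5: 106
S2–S3: 60
S2–S4: 82
S2–S5: 63
S3–S4: 70
S3–S5: 87
S4–S5: 145
Closest pair: S1–S4 at 39.

S1 and S4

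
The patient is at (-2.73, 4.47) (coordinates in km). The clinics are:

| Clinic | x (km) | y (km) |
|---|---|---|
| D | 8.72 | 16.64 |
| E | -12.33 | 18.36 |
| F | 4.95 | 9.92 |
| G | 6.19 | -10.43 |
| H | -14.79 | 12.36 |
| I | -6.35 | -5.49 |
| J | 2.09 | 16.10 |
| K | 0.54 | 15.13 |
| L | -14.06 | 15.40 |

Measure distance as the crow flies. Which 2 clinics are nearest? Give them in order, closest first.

F, I

Distances from (-2.73, 4.47):
D: √((11.45)² + (12.17)²) = √(131.1025 + 148.1089) = 16.71 km
E: √((-9.60)² + (13.89)²) = √(92.1600 + 192.9321) = 16.88 km
F: √((7.68)² + (5.45)²) = √(58.9824 + 29.7025) = 9.42 km
G: √((8.92)² + (-14.90)²) = √(79.5664 + 222.0100) = 17.37 km
H: √((-12.06)² + (7.89)²) = √(145.4436 + 62.2521) = 14.41 km
I: √((-3.62)² + (-9.96)²) = √(13.1044 + 99.2016) = 10.60 km
J: √((4.82)² + (11.63)²) = √(23.2324 + 135.2569) = 12.59 km
K: √((3.27)² + (10.66)²) = √(10.6929 + 113.6356) = 11.15 km
L: √((-11.33)² + (10.93)²) = √(128.3689 + 119.4649) = 15.74 km
Sorted: F (9.42 km) < I (10.60 km) < K (11.15 km) < J (12.59 km) < …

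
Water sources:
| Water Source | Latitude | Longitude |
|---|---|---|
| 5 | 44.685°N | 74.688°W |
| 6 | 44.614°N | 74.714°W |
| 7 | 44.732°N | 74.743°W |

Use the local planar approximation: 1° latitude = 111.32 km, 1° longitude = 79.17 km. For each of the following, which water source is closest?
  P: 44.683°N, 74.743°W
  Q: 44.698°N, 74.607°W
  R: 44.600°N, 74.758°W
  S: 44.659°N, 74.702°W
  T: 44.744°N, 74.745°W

P at 44.683°N, 74.743°W:
  5: √((0.002·111.32)² + (0.055·79.17)²) = √(0.04957 + 18.96036) = 4.360 km
  6: √((-0.069·111.32)² + (0.029·79.17)²) = √(58.99899 + 5.27129) = 8.017 km
  7: √((0.049·111.32)² + (0.000·79.17)²) = √(29.75353 + 0.00000) = 5.455 km
  → nearest: 5 (4.360 km)
Q at 44.698°N, 74.607°W:
  5: √((-0.013·111.32)² + (-0.081·79.17)²) = √(2.09427 + 41.12362) = 6.574 km
  6: √((-0.084·111.32)² + (-0.107·79.17)²) = √(87.43896 + 71.76106) = 12.617 km
  7: √((0.034·111.32)² + (-0.136·79.17)²) = √(14.32532 + 115.93087) = 11.413 km
  → nearest: 5 (6.574 km)
R at 44.600°N, 74.758°W:
  5: √((0.085·111.32)² + (0.070·79.17)²) = √(89.53323 + 30.71266) = 10.966 km
  6: √((0.014·111.32)² + (0.044·79.17)²) = √(2.42886 + 12.13463) = 3.816 km
  7: √((0.132·111.32)² + (0.015·79.17)²) = √(215.92069 + 1.41028) = 14.742 km
  → nearest: 6 (3.816 km)
S at 44.659°N, 74.702°W:
  5: √((0.026·111.32)² + (0.014·79.17)²) = √(8.37709 + 1.22851) = 3.099 km
  6: √((-0.045·111.32)² + (-0.012·79.17)²) = √(25.09409 + 0.90258) = 5.099 km
  7: √((0.073·111.32)² + (-0.041·79.17)²) = √(66.03773 + 10.53632) = 8.751 km
  → nearest: 5 (3.099 km)
T at 44.744°N, 74.745°W:
  5: √((-0.059·111.32)² + (0.057·79.17)²) = √(43.13705 + 20.36437) = 7.969 km
  6: √((-0.130·111.32)² + (0.031·79.17)²) = √(209.42721 + 6.02344) = 14.678 km
  7: √((-0.012·111.32)² + (0.002·79.17)²) = √(1.78447 + 0.02507) = 1.345 km
  → nearest: 7 (1.345 km)

P→5; Q→5; R→6; S→5; T→7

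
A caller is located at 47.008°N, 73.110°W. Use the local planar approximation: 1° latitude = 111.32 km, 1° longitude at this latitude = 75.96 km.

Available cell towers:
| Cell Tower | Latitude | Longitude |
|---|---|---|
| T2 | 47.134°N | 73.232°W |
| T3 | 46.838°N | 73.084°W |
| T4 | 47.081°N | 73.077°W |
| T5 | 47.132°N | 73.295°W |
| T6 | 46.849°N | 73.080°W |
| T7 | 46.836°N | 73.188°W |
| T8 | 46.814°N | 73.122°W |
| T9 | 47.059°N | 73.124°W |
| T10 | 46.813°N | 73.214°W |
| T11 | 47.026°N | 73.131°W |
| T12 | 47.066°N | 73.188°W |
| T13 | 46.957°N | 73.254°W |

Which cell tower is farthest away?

T10

Distances from 47.008°N, 73.110°W:
T2: √((0.126·111.32)² + (-0.122·75.96)²) = √(196.73765 + 85.87951) = 16.811 km
T3: √((-0.170·111.32)² + (0.026·75.96)²) = √(358.13292 + 3.90047) = 19.027 km
T4: √((0.073·111.32)² + (0.033·75.96)²) = √(66.03773 + 6.28344) = 8.504 km
T5: √((0.124·111.32)² + (-0.185·75.96)²) = √(190.54158 + 197.47557) = 19.698 km
T6: √((-0.159·111.32)² + (0.030·75.96)²) = √(313.28575 + 5.19293) = 17.846 km
T7: √((-0.172·111.32)² + (-0.078·75.96)²) = √(366.60914 + 35.10420) = 20.043 km
T8: √((-0.194·111.32)² + (-0.012·75.96)²) = √(466.39067 + 0.83087) = 21.615 km
T9: √((0.051·111.32)² + (-0.014·75.96)²) = √(32.23196 + 1.13090) = 5.776 km
T10: √((-0.195·111.32)² + (-0.104·75.96)²) = √(471.21121 + 62.40747) = 23.100 km
T11: √((0.018·111.32)² + (-0.021·75.96)²) = √(4.01505 + 2.54454) = 2.561 km
T12: √((0.058·111.32)² + (-0.078·75.96)²) = √(41.68717 + 35.10420) = 8.763 km
T13: √((-0.051·111.32)² + (-0.144·75.96)²) = √(32.23196 + 119.64509) = 12.324 km
Maximum: T10 at 23.100 km.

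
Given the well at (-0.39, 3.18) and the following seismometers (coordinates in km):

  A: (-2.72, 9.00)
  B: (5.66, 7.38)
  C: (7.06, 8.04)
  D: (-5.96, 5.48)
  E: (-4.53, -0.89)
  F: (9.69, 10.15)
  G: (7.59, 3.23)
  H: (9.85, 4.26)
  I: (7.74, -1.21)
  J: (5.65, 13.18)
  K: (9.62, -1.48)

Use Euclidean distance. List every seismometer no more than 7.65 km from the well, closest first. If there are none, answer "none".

Distances from (-0.39, 3.18):
A: 6.27 km
B: 7.36 km
C: 8.90 km
D: 6.03 km
E: 5.81 km
F: 12.26 km
G: 7.98 km
H: 10.30 km
I: 9.24 km
J: 11.68 km
K: 11.04 km
Threshold 7.65 km: E (5.81 km), D (6.03 km), A (6.27 km), B (7.36 km) are within range.

E, D, A, B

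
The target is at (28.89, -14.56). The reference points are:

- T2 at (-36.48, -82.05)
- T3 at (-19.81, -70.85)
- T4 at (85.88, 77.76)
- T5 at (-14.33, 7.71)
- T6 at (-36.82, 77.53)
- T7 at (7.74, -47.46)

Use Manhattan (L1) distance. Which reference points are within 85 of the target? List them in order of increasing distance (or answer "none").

Distances from (28.89, -14.56):
T2: |-65.37| + |-67.49| = 65.37 + 67.49 = 132.86
T3: |-48.70| + |-56.29| = 48.70 + 56.29 = 104.99
T4: |56.99| + |92.32| = 56.99 + 92.32 = 149.31
T5: |-43.22| + |22.27| = 43.22 + 22.27 = 65.49
T6: |-65.71| + |92.09| = 65.71 + 92.09 = 157.80
T7: |-21.15| + |-32.90| = 21.15 + 32.90 = 54.05
Threshold 85: T7 (54.05), T5 (65.49) are within range.

T7, T5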